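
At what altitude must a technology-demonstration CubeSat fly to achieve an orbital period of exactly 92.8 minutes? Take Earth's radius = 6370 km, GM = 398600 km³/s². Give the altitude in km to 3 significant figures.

T = 92.8 min = 5568.0 s.
From T = 2π√(a³/μ): a = (μ T²/4π²)^(1/3) = (398600 × 5568.0² / 4π²)^(1/3) = 6790 km.
Altitude h = a − R = 6790 − 6370 = 420 km.

420 km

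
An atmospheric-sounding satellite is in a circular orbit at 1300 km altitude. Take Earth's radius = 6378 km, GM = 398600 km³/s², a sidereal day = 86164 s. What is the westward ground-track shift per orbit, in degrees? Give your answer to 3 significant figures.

Semi-major axis a = 6378 + 1300 = 7678 km. Period T = 2π√(a³/μ) = 2π√(7678³/398600) = 6695.5 s = 111.59 min.
During one orbit Earth rotates (6695.5 / 86164) × 360° = 27.97°.

28.0°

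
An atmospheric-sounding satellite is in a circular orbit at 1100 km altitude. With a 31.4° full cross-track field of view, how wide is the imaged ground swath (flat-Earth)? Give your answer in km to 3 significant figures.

Half-angle = 31.4°/2 = 15.7°.
Swath width ≈ 2h·tan(θ/2) = 2 × 1100 × tan(15.7°) = 618.4 km.

618 km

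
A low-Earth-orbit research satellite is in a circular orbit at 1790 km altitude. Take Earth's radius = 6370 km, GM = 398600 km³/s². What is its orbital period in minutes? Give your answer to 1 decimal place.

Semi-major axis a = 6370 + 1790 = 8160 km. Period T = 2π√(a³/μ) = 2π√(8160³/398600) = 7335.8 s = 122.26 min.

122.3 min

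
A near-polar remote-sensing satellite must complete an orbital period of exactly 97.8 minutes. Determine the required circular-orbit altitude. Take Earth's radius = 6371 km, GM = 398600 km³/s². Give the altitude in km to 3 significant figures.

661 km

T = 97.8 min = 5868.0 s.
From T = 2π√(a³/μ): a = (μ T²/4π²)^(1/3) = (398600 × 5868.0² / 4π²)^(1/3) = 7032 km.
Altitude h = a − R = 7032 − 6371 = 661 km.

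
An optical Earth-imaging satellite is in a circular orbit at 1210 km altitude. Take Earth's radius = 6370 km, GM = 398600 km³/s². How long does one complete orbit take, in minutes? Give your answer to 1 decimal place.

109.5 min

Semi-major axis a = 6370 + 1210 = 7580 km. Period T = 2π√(a³/μ) = 2π√(7580³/398600) = 6567.7 s = 109.46 min.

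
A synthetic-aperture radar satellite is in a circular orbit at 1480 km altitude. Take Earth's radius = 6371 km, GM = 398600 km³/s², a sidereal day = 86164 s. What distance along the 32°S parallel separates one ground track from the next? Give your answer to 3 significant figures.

Semi-major axis a = 6371 + 1480 = 7851 km. Period T = 2π√(a³/μ) = 2π√(7851³/398600) = 6923.1 s = 115.38 min.
Node shift per orbit = (6923.1/86164) × 360° = 28.93°.
Equatorial spacing = 28.93 × 111.2 km/° = 3216 km.
At 32° latitude, spacing = 3216 × cos(32°) = 2728 km.

2730 km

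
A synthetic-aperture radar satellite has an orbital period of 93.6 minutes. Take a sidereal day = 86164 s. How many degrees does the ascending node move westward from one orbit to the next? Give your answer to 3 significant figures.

23.5°

T = 93.6 min = 5616.0 s.
During one orbit Earth rotates (5616.0 / 86164) × 360° = 23.46°.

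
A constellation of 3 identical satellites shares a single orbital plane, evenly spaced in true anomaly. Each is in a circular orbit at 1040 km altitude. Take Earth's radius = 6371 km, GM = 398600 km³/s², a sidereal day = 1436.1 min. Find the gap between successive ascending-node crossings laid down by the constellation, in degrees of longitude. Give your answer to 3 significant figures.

8.84°

Semi-major axis a = 6371 + 1040 = 7411 km. Period T = 2π√(a³/μ) = 2π√(7411³/398600) = 6349.3 s = 105.82 min.
Single-satellite node shift = (6349.3/86166) × 360° = 26.53°.
With 3 satellites evenly phased, successive equator crossings are 26.53/3 = 8.842° apart.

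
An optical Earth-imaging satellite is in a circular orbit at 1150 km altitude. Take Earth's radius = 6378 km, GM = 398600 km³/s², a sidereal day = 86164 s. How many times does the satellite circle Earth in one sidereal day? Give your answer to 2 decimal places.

Semi-major axis a = 6378 + 1150 = 7528 km. Period T = 2π√(a³/μ) = 2π√(7528³/398600) = 6500.3 s = 108.34 min.
Orbits per sidereal day = 86164 / 6500.3 = 13.255.

13.26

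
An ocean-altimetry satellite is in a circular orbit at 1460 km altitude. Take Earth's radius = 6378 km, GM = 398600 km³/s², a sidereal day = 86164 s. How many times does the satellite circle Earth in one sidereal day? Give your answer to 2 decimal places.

12.48

Semi-major axis a = 6378 + 1460 = 7838 km. Period T = 2π√(a³/μ) = 2π√(7838³/398600) = 6905.9 s = 115.10 min.
Orbits per sidereal day = 86164 / 6905.9 = 12.477.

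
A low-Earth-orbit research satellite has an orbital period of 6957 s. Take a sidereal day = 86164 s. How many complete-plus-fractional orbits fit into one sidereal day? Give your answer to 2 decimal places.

12.39

Orbits per sidereal day = 86164 / 6957.0 = 12.385.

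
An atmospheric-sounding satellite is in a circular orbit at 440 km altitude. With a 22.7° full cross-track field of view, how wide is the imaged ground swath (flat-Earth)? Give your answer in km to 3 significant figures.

177 km

Half-angle = 22.7°/2 = 11.35°.
Swath width ≈ 2h·tan(θ/2) = 2 × 440 × tan(11.35°) = 176.6 km.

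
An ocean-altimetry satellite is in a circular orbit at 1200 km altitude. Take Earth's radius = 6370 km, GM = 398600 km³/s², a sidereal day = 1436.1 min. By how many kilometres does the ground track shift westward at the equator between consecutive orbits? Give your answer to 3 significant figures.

3040 km

Semi-major axis a = 6370 + 1200 = 7570 km. Period T = 2π√(a³/μ) = 2π√(7570³/398600) = 6554.7 s = 109.25 min.
During one orbit Earth rotates (6554.7 / 86166) × 360° = 27.39°.
At the equator that is 27.39° × (2π·6370/360) km/° = 27.39 × 111.2 = 3045 km.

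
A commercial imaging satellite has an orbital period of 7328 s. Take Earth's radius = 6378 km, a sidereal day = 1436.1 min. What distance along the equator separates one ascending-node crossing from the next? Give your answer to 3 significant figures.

During one orbit Earth rotates (7328.0 / 86166) × 360° = 30.62°.
At the equator that is 30.62° × (2π·6378/360) km/° = 30.62 × 111.3 = 3408 km.

3410 km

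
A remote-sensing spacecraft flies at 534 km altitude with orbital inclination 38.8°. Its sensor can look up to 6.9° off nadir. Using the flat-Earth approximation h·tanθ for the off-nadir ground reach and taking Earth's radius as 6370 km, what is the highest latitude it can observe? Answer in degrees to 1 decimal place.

39.4°

For a prograde orbit the ground track reaches latitude ±i = ±38.8°.
Sensor half-swath on the ground ≈ 534·tan(6.9°) = 65 km = 0.58° of latitude.
Maximum observable latitude ≈ 38.8 + 0.58 = 39.4°.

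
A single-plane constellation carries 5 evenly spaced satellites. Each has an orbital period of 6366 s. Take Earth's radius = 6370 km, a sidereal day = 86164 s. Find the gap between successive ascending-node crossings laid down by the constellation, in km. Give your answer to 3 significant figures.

591 km

Single-satellite node shift = (6366.0/86164) × 360° = 26.60°.
With 5 satellites evenly phased, successive equator crossings are 26.60/5 = 5.320° apart.
That is 5.320 × 111.2 = 591 km at the equator.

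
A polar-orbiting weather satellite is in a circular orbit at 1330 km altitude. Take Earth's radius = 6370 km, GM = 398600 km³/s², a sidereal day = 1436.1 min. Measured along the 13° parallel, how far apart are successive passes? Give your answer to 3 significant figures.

Semi-major axis a = 6370 + 1330 = 7700 km. Period T = 2π√(a³/μ) = 2π√(7700³/398600) = 6724.3 s = 112.07 min.
Node shift per orbit = (6724.3/86166) × 360° = 28.09°.
Equatorial spacing = 28.09 × 111.2 km/° = 3123 km.
At 13° latitude, spacing = 3123 × cos(13°) = 3043 km.

3040 km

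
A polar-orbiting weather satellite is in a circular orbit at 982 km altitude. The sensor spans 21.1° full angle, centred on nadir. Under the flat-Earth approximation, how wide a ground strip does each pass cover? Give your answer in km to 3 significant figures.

Half-angle = 21.1°/2 = 10.55°.
Swath width ≈ 2h·tan(θ/2) = 2 × 982 × tan(10.55°) = 365.8 km.

366 km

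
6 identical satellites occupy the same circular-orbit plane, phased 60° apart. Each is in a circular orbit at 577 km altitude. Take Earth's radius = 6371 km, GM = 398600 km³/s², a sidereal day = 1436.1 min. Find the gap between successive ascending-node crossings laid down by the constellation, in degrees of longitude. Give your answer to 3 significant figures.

Semi-major axis a = 6371 + 577 = 6948 km. Period T = 2π√(a³/μ) = 2π√(6948³/398600) = 5763.7 s = 96.06 min.
Single-satellite node shift = (5763.7/86166) × 360° = 24.08°.
With 6 satellites evenly phased, successive equator crossings are 24.08/6 = 4.013° apart.

4.01°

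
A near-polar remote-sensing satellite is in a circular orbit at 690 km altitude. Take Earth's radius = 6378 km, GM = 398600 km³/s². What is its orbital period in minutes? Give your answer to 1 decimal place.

Semi-major axis a = 6378 + 690 = 7068 km. Period T = 2π√(a³/μ) = 2π√(7068³/398600) = 5913.7 s = 98.56 min.

98.6 min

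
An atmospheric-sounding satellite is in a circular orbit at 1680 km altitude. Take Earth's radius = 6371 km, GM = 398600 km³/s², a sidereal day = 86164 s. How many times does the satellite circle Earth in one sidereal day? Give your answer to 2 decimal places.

Semi-major axis a = 6371 + 1680 = 8051 km. Period T = 2π√(a³/μ) = 2π√(8051³/398600) = 7189.3 s = 119.82 min.
Orbits per sidereal day = 86164 / 7189.3 = 11.985.

11.99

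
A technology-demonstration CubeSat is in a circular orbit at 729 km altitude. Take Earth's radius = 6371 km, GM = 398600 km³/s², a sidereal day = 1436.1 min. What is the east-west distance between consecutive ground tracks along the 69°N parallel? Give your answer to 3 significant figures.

Semi-major axis a = 6371 + 729 = 7100 km. Period T = 2π√(a³/μ) = 2π√(7100³/398600) = 5953.9 s = 99.23 min.
Node shift per orbit = (5953.9/86166) × 360° = 24.88°.
Equatorial spacing = 24.88 × 111.2 km/° = 2766 km.
At 69° latitude, spacing = 2766 × cos(69°) = 991 km.

991 km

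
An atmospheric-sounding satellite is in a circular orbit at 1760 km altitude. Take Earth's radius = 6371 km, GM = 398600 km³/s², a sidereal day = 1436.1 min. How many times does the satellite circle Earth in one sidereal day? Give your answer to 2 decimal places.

Semi-major axis a = 6371 + 1760 = 8131 km. Period T = 2π√(a³/μ) = 2π√(8131³/398600) = 7296.7 s = 121.61 min.
Orbits per sidereal day = 86166 / 7296.7 = 11.809.

11.81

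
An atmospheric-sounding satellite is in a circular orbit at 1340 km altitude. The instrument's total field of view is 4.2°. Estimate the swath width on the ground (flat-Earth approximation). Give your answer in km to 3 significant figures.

Half-angle = 4.2°/2 = 2.1°.
Swath width ≈ 2h·tan(θ/2) = 2 × 1340 × tan(2.1°) = 98.3 km.

98.3 km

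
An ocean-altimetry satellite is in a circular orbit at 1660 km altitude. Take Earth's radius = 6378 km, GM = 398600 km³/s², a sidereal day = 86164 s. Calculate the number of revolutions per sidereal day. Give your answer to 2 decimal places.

12.01

Semi-major axis a = 6378 + 1660 = 8038 km. Period T = 2π√(a³/μ) = 2π√(8038³/398600) = 7171.9 s = 119.53 min.
Orbits per sidereal day = 86164 / 7171.9 = 12.014.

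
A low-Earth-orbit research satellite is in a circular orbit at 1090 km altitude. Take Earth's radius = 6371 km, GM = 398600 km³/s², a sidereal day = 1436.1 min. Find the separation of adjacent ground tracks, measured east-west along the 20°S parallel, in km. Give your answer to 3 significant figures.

2800 km

Semi-major axis a = 6371 + 1090 = 7461 km. Period T = 2π√(a³/μ) = 2π√(7461³/398600) = 6413.7 s = 106.89 min.
Node shift per orbit = (6413.7/86166) × 360° = 26.80°.
Equatorial spacing = 26.80 × 111.2 km/° = 2980 km.
At 20° latitude, spacing = 2980 × cos(20°) = 2800 km.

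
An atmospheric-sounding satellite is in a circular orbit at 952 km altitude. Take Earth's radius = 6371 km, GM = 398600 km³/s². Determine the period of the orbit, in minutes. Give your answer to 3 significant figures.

104 min

Semi-major axis a = 6371 + 952 = 7323 km. Period T = 2π√(a³/μ) = 2π√(7323³/398600) = 6236.6 s = 103.94 min.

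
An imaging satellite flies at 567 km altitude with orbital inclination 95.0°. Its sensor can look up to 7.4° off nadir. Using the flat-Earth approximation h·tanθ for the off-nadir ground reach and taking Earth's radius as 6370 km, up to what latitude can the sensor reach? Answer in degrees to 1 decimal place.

Retrograde orbit: the ground track reaches ±(180° − i) = ±(180 − 95.0) = ±85.0°.
Sensor half-swath on the ground ≈ 567·tan(7.4°) = 74 km = 0.66° of latitude.
Maximum observable latitude ≈ 85.0 + 0.66 = 85.7°.

85.7°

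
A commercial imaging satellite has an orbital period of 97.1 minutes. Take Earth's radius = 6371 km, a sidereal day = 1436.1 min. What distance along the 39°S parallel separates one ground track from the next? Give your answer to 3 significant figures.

2100 km

T = 97.1 min = 5826.0 s.
Node shift per orbit = (5826.0/86166) × 360° = 24.34°.
Equatorial spacing = 24.34 × 111.2 km/° = 2707 km.
At 39° latitude, spacing = 2707 × cos(39°) = 2103 km.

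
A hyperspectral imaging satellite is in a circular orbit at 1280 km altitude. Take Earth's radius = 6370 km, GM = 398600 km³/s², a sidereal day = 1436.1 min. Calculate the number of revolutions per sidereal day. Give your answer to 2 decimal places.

12.94

Semi-major axis a = 6370 + 1280 = 7650 km. Period T = 2π√(a³/μ) = 2π√(7650³/398600) = 6658.9 s = 110.98 min.
Orbits per sidereal day = 86166 / 6658.9 = 12.940.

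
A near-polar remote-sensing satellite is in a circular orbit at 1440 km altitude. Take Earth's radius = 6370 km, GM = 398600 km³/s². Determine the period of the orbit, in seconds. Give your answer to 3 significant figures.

6870 seconds

Semi-major axis a = 6370 + 1440 = 7810 km. Period T = 2π√(a³/μ) = 2π√(7810³/398600) = 6868.9 s = 114.48 min.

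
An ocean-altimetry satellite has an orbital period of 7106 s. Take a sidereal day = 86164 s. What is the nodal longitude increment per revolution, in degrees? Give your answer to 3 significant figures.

29.7°

During one orbit Earth rotates (7106.0 / 86164) × 360° = 29.69°.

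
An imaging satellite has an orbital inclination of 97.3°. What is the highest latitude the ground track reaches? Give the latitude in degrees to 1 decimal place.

82.7°

Retrograde orbit: the ground track reaches ±(180° − i) = ±(180 − 97.3) = ±82.7°.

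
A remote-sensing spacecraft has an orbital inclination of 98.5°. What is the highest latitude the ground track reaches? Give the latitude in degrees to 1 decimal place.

Retrograde orbit: the ground track reaches ±(180° − i) = ±(180 − 98.5) = ±81.5°.

81.5°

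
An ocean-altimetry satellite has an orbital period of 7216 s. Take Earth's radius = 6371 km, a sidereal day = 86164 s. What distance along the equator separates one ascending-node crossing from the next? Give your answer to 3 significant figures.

3350 km

During one orbit Earth rotates (7216.0 / 86164) × 360° = 30.15°.
At the equator that is 30.15° × (2π·6371/360) km/° = 30.15 × 111.2 = 3352 km.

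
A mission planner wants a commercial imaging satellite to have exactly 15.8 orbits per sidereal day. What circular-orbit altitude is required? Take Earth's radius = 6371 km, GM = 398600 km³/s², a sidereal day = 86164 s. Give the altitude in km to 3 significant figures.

Required period T = 86164 / 15.8 = 5453.4 s.
From T = 2π√(a³/μ): a = (μ T²/4π²)^(1/3) = (398600 × 5453.4² / 4π²)^(1/3) = 6696 km.
Altitude h = a − R = 6696 − 6371 = 325 km.

325 km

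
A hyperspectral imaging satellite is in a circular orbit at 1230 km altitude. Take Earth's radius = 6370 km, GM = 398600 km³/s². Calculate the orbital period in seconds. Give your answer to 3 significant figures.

6590 seconds

Semi-major axis a = 6370 + 1230 = 7600 km. Period T = 2π√(a³/μ) = 2π√(7600³/398600) = 6593.7 s = 109.90 min.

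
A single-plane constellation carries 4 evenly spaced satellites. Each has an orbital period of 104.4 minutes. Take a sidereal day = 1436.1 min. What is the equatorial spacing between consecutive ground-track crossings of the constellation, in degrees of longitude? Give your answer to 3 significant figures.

T = 104.4 min = 6264.0 s.
Single-satellite node shift = (6264.0/86166) × 360° = 26.17°.
With 4 satellites evenly phased, successive equator crossings are 26.17/4 = 6.543° apart.

6.54°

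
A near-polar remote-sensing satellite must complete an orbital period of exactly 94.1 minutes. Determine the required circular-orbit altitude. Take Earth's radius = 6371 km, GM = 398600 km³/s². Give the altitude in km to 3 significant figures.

482 km

T = 94.1 min = 5646.0 s.
From T = 2π√(a³/μ): a = (μ T²/4π²)^(1/3) = (398600 × 5646.0² / 4π²)^(1/3) = 6853 km.
Altitude h = a − R = 6853 − 6371 = 482 km.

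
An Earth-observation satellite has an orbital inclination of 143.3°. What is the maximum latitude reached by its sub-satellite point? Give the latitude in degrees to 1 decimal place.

Retrograde orbit: the ground track reaches ±(180° − i) = ±(180 − 143.3) = ±36.7°.

36.7°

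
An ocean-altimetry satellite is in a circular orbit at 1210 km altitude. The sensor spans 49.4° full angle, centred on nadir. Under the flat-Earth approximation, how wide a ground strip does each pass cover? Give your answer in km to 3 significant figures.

Half-angle = 49.4°/2 = 24.7°.
Swath width ≈ 2h·tan(θ/2) = 2 × 1210 × tan(24.7°) = 1113.1 km.

1110 km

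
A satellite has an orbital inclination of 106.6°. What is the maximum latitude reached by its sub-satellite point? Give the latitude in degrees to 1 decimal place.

Retrograde orbit: the ground track reaches ±(180° − i) = ±(180 − 106.6) = ±73.4°.

73.4°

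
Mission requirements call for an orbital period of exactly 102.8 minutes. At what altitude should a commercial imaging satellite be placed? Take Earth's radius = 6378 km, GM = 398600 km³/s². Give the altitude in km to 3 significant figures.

891 km

T = 102.8 min = 6168.0 s.
From T = 2π√(a³/μ): a = (μ T²/4π²)^(1/3) = (398600 × 6168.0² / 4π²)^(1/3) = 7269 km.
Altitude h = a − R = 7269 − 6378 = 891 km.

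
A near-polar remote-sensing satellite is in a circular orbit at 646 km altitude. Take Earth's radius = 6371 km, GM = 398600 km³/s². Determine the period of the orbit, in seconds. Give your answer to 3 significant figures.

5850 seconds

Semi-major axis a = 6371 + 646 = 7017 km. Period T = 2π√(a³/μ) = 2π√(7017³/398600) = 5849.8 s = 97.50 min.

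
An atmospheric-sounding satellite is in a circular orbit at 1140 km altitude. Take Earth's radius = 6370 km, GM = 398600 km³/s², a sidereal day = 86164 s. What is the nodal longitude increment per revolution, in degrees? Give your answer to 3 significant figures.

27.1°

Semi-major axis a = 6370 + 1140 = 7510 km. Period T = 2π√(a³/μ) = 2π√(7510³/398600) = 6477.0 s = 107.95 min.
During one orbit Earth rotates (6477.0 / 86164) × 360° = 27.06°.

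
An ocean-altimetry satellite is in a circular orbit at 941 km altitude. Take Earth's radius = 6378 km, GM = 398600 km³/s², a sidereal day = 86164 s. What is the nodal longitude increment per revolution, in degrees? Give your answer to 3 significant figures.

Semi-major axis a = 6378 + 941 = 7319 km. Period T = 2π√(a³/μ) = 2π√(7319³/398600) = 6231.4 s = 103.86 min.
During one orbit Earth rotates (6231.4 / 86164) × 360° = 26.04°.

26.0°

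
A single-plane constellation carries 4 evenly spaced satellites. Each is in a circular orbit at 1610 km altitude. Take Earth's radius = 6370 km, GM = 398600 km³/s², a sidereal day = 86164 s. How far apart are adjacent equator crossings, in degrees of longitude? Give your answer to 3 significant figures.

7.41°

Semi-major axis a = 6370 + 1610 = 7980 km. Period T = 2π√(a³/μ) = 2π√(7980³/398600) = 7094.4 s = 118.24 min.
Single-satellite node shift = (7094.4/86164) × 360° = 29.64°.
With 4 satellites evenly phased, successive equator crossings are 29.64/4 = 7.410° apart.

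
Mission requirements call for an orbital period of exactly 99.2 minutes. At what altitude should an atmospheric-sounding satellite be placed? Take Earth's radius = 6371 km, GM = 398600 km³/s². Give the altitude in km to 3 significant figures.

T = 99.2 min = 5952.0 s.
From T = 2π√(a³/μ): a = (μ T²/4π²)^(1/3) = (398600 × 5952.0² / 4π²)^(1/3) = 7099 km.
Altitude h = a − R = 7099 − 6371 = 728 km.

728 km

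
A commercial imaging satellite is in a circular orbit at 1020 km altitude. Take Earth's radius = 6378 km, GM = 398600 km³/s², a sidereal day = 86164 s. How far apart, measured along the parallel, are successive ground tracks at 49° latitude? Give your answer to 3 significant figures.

1930 km

Semi-major axis a = 6378 + 1020 = 7398 km. Period T = 2π√(a³/μ) = 2π√(7398³/398600) = 6332.6 s = 105.54 min.
Node shift per orbit = (6332.6/86164) × 360° = 26.46°.
Equatorial spacing = 26.46 × 111.3 km/° = 2945 km.
At 49° latitude, spacing = 2945 × cos(49°) = 1932 km.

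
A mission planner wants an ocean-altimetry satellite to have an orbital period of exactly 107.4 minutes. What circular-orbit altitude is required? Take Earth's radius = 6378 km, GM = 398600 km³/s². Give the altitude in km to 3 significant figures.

T = 107.4 min = 6444.0 s.
From T = 2π√(a³/μ): a = (μ T²/4π²)^(1/3) = (398600 × 6444.0² / 4π²)^(1/3) = 7485 km.
Altitude h = a − R = 7485 − 6378 = 1107 km.

1110 km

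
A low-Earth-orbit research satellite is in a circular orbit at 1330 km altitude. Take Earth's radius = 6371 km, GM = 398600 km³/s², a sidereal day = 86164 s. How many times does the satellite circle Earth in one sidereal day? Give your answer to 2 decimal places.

Semi-major axis a = 6371 + 1330 = 7701 km. Period T = 2π√(a³/μ) = 2π√(7701³/398600) = 6725.6 s = 112.09 min.
Orbits per sidereal day = 86164 / 6725.6 = 12.811.

12.81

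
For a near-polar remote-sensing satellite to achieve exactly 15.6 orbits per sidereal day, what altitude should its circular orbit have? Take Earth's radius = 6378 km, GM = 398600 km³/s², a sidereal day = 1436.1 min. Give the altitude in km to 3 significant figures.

376 km

Required period T = 86166 / 15.6 = 5523.5 s.
From T = 2π√(a³/μ): a = (μ T²/4π²)^(1/3) = (398600 × 5523.5² / 4π²)^(1/3) = 6754 km.
Altitude h = a − R = 6754 − 6378 = 376 km.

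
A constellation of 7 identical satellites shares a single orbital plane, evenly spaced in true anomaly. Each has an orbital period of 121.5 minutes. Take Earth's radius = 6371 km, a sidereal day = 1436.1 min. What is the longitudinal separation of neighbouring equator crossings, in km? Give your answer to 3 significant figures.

484 km

T = 121.5 min = 7290.0 s.
Single-satellite node shift = (7290.0/86166) × 360° = 30.46°.
With 7 satellites evenly phased, successive equator crossings are 30.46/7 = 4.351° apart.
That is 4.351 × 111.2 = 484 km at the equator.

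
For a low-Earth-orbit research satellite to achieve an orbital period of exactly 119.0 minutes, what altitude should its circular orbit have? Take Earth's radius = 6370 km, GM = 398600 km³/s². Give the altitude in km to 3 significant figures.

T = 119.0 min = 7140.0 s.
From T = 2π√(a³/μ): a = (μ T²/4π²)^(1/3) = (398600 × 7140.0² / 4π²)^(1/3) = 8014 km.
Altitude h = a − R = 8014 − 6370 = 1644 km.

1640 km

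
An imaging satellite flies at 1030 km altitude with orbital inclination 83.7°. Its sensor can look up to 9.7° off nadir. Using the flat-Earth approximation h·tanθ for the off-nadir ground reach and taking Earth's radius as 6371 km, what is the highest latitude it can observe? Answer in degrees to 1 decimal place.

For a prograde orbit the ground track reaches latitude ±i = ±83.7°.
Sensor half-swath on the ground ≈ 1030·tan(9.7°) = 176 km = 1.58° of latitude.
Maximum observable latitude ≈ 83.7 + 1.58 = 85.3°.

85.3°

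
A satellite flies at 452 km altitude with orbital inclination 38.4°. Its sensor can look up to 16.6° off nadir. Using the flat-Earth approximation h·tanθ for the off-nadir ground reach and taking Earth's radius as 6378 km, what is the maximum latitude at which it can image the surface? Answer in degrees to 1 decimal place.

39.6°

For a prograde orbit the ground track reaches latitude ±i = ±38.4°.
Sensor half-swath on the ground ≈ 452·tan(16.6°) = 135 km = 1.21° of latitude.
Maximum observable latitude ≈ 38.4 + 1.21 = 39.6°.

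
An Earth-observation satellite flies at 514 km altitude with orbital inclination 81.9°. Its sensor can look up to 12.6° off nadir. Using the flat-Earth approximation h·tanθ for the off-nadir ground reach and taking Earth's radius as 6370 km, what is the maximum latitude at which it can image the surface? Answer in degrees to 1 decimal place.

For a prograde orbit the ground track reaches latitude ±i = ±81.9°.
Sensor half-swath on the ground ≈ 514·tan(12.6°) = 115 km = 1.03° of latitude.
Maximum observable latitude ≈ 81.9 + 1.03 = 82.9°.

82.9°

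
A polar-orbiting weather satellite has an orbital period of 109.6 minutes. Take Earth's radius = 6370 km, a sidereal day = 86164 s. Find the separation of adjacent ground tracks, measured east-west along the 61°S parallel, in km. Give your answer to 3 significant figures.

T = 109.6 min = 6576.0 s.
Node shift per orbit = (6576.0/86164) × 360° = 27.48°.
Equatorial spacing = 27.48 × 111.2 km/° = 3055 km.
At 61° latitude, spacing = 3055 × cos(61°) = 1481 km.

1480 km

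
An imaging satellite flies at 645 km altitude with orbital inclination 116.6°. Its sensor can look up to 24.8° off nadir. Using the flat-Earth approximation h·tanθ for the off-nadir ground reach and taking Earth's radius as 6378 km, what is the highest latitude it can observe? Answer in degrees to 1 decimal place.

Retrograde orbit: the ground track reaches ±(180° − i) = ±(180 − 116.6) = ±63.4°.
Sensor half-swath on the ground ≈ 645·tan(24.8°) = 298 km = 2.68° of latitude.
Maximum observable latitude ≈ 63.4 + 2.68 = 66.1°.

66.1°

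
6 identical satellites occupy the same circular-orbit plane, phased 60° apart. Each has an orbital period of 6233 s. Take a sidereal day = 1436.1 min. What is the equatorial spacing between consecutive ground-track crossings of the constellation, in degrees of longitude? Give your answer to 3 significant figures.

Single-satellite node shift = (6233.0/86166) × 360° = 26.04°.
With 6 satellites evenly phased, successive equator crossings are 26.04/6 = 4.340° apart.

4.34°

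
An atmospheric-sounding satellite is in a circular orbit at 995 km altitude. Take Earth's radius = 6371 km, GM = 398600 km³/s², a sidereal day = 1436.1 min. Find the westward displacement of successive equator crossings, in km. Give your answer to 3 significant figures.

2920 km

Semi-major axis a = 6371 + 995 = 7366 km. Period T = 2π√(a³/μ) = 2π√(7366³/398600) = 6291.6 s = 104.86 min.
During one orbit Earth rotates (6291.6 / 86166) × 360° = 26.29°.
At the equator that is 26.29° × (2π·6371/360) km/° = 26.29 × 111.2 = 2923 km.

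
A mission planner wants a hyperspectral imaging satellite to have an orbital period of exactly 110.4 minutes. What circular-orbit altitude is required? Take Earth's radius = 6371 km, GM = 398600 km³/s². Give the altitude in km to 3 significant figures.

1250 km

T = 110.4 min = 6624.0 s.
From T = 2π√(a³/μ): a = (μ T²/4π²)^(1/3) = (398600 × 6624.0² / 4π²)^(1/3) = 7623 km.
Altitude h = a − R = 7623 − 6371 = 1252 km.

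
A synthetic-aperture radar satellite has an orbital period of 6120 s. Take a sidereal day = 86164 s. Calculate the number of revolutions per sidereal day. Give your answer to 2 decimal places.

Orbits per sidereal day = 86164 / 6120.0 = 14.079.

14.08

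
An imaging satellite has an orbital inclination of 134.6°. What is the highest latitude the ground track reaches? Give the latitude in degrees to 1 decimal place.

45.4°

Retrograde orbit: the ground track reaches ±(180° − i) = ±(180 − 134.6) = ±45.4°.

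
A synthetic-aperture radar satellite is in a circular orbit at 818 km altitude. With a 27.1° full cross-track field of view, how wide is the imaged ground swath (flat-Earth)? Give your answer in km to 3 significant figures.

394 km

Half-angle = 27.1°/2 = 13.55°.
Swath width ≈ 2h·tan(θ/2) = 2 × 818 × tan(13.55°) = 394.3 km.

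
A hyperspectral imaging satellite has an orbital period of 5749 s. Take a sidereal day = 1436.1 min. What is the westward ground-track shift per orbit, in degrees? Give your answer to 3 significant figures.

During one orbit Earth rotates (5749.0 / 86166) × 360° = 24.02°.

24.0°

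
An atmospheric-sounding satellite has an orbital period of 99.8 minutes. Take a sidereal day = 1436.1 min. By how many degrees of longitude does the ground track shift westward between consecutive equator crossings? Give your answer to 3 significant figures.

T = 99.8 min = 5988.0 s.
During one orbit Earth rotates (5988.0 / 86166) × 360° = 25.02°.

25.0°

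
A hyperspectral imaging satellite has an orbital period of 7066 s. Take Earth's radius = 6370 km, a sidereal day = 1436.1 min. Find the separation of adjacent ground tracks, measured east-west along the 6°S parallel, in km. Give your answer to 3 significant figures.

Node shift per orbit = (7066.0/86166) × 360° = 29.52°.
Equatorial spacing = 29.52 × 111.2 km/° = 3282 km.
At 6° latitude, spacing = 3282 × cos(6°) = 3264 km.

3260 km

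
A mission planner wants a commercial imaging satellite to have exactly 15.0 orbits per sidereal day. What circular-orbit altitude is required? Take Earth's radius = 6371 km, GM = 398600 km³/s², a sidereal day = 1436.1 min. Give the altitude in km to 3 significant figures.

561 km

Required period T = 86166 / 15.0 = 5744.4 s.
From T = 2π√(a³/μ): a = (μ T²/4π²)^(1/3) = (398600 × 5744.4² / 4π²)^(1/3) = 6932 km.
Altitude h = a − R = 6932 − 6371 = 561 km.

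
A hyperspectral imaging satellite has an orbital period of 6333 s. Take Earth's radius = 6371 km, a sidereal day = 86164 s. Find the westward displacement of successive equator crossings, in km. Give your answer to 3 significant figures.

During one orbit Earth rotates (6333.0 / 86164) × 360° = 26.46°.
At the equator that is 26.46° × (2π·6371/360) km/° = 26.46 × 111.2 = 2942 km.

2940 km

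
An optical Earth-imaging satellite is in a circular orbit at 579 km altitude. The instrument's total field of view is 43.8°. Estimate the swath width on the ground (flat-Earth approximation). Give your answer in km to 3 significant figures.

466 km

Half-angle = 43.8°/2 = 21.9°.
Swath width ≈ 2h·tan(θ/2) = 2 × 579 × tan(21.9°) = 465.5 km.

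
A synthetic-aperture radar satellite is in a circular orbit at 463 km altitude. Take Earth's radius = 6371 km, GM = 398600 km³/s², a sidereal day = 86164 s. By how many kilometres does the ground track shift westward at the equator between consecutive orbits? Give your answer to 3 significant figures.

Semi-major axis a = 6371 + 463 = 6834 km. Period T = 2π√(a³/μ) = 2π√(6834³/398600) = 5622.4 s = 93.71 min.
During one orbit Earth rotates (5622.4 / 86164) × 360° = 23.49°.
At the equator that is 23.49° × (2π·6371/360) km/° = 23.49 × 111.2 = 2612 km.

2610 km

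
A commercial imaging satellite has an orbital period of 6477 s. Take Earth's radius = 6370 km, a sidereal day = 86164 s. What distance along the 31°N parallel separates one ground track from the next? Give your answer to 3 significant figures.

Node shift per orbit = (6477.0/86164) × 360° = 27.06°.
Equatorial spacing = 27.06 × 111.2 km/° = 3009 km.
At 31° latitude, spacing = 3009 × cos(31°) = 2579 km.

2580 km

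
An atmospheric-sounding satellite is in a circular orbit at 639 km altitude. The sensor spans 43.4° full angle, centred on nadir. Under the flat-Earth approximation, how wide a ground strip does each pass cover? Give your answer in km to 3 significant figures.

509 km

Half-angle = 43.4°/2 = 21.7°.
Swath width ≈ 2h·tan(θ/2) = 2 × 639 × tan(21.7°) = 508.6 km.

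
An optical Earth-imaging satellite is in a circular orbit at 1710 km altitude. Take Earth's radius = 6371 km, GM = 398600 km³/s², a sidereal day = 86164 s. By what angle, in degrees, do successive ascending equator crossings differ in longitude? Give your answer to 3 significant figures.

30.2°

Semi-major axis a = 6371 + 1710 = 8081 km. Period T = 2π√(a³/μ) = 2π√(8081³/398600) = 7229.5 s = 120.49 min.
During one orbit Earth rotates (7229.5 / 86164) × 360° = 30.21°.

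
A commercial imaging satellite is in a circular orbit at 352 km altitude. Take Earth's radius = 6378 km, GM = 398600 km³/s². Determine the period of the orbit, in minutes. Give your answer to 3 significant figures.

91.6 min

Semi-major axis a = 6378 + 352 = 6730 km. Period T = 2π√(a³/μ) = 2π√(6730³/398600) = 5494.6 s = 91.58 min.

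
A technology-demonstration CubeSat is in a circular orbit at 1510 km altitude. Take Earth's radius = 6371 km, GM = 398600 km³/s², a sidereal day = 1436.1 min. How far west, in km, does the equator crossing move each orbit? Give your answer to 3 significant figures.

3230 km

Semi-major axis a = 6371 + 1510 = 7881 km. Period T = 2π√(a³/μ) = 2π√(7881³/398600) = 6962.8 s = 116.05 min.
During one orbit Earth rotates (6962.8 / 86166) × 360° = 29.09°.
At the equator that is 29.09° × (2π·6371/360) km/° = 29.09 × 111.2 = 3235 km.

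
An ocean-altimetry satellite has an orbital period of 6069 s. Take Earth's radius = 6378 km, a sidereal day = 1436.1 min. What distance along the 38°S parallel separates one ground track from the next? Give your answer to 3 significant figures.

2220 km

Node shift per orbit = (6069.0/86166) × 360° = 25.36°.
Equatorial spacing = 25.36 × 111.3 km/° = 2823 km.
At 38° latitude, spacing = 2823 × cos(38°) = 2224 km.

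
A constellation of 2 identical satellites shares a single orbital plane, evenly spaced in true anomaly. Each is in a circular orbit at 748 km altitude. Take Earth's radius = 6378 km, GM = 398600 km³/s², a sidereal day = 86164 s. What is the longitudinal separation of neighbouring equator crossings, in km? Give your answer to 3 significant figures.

1390 km

Semi-major axis a = 6378 + 748 = 7126 km. Period T = 2π√(a³/μ) = 2π√(7126³/398600) = 5986.6 s = 99.78 min.
Single-satellite node shift = (5986.6/86164) × 360° = 25.01°.
With 2 satellites evenly phased, successive equator crossings are 25.01/2 = 12.506° apart.
That is 12.506 × 111.3 = 1392 km at the equator.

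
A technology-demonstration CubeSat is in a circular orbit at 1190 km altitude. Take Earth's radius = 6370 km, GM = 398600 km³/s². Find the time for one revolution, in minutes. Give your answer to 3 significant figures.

109 min

Semi-major axis a = 6370 + 1190 = 7560 km. Period T = 2π√(a³/μ) = 2π√(7560³/398600) = 6541.7 s = 109.03 min.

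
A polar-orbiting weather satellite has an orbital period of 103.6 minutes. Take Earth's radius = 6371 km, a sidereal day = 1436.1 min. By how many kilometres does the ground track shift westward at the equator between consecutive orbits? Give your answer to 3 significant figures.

2890 km

T = 103.6 min = 6216.0 s.
During one orbit Earth rotates (6216.0 / 86166) × 360° = 25.97°.
At the equator that is 25.97° × (2π·6371/360) km/° = 25.97 × 111.2 = 2888 km.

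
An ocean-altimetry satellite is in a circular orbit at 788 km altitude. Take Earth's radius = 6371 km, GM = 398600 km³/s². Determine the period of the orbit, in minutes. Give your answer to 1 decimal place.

100.5 min

Semi-major axis a = 6371 + 788 = 7159 km. Period T = 2π√(a³/μ) = 2π√(7159³/398600) = 6028.2 s = 100.47 min.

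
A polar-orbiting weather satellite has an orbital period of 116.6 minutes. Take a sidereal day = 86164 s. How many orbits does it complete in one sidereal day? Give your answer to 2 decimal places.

T = 116.6 min = 6996.0 s.
Orbits per sidereal day = 86164 / 6996.0 = 12.316.

12.32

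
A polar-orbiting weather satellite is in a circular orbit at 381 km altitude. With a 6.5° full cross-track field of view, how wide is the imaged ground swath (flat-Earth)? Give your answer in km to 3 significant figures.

Half-angle = 6.5°/2 = 3.25°.
Swath width ≈ 2h·tan(θ/2) = 2 × 381 × tan(3.25°) = 43.3 km.

43.3 km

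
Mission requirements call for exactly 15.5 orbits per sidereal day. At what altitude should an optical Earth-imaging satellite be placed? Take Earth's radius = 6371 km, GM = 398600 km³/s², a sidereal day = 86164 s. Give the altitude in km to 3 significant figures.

411 km

Required period T = 86164 / 15.5 = 5559.0 s.
From T = 2π√(a³/μ): a = (μ T²/4π²)^(1/3) = (398600 × 5559.0² / 4π²)^(1/3) = 6782 km.
Altitude h = a − R = 6782 − 6371 = 411 km.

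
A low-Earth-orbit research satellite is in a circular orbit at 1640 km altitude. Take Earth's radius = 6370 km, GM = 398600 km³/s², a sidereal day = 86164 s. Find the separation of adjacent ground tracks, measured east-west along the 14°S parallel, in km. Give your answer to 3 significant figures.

3220 km

Semi-major axis a = 6370 + 1640 = 8010 km. Period T = 2π√(a³/μ) = 2π√(8010³/398600) = 7134.4 s = 118.91 min.
Node shift per orbit = (7134.4/86164) × 360° = 29.81°.
Equatorial spacing = 29.81 × 111.2 km/° = 3314 km.
At 14° latitude, spacing = 3314 × cos(14°) = 3216 km.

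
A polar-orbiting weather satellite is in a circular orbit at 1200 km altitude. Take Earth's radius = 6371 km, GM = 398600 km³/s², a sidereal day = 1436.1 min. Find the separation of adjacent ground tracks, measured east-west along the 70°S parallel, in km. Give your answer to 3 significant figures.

Semi-major axis a = 6371 + 1200 = 7571 km. Period T = 2π√(a³/μ) = 2π√(7571³/398600) = 6556.0 s = 109.27 min.
Node shift per orbit = (6556.0/86166) × 360° = 27.39°.
Equatorial spacing = 27.39 × 111.2 km/° = 3046 km.
At 70° latitude, spacing = 3046 × cos(70°) = 1042 km.

1040 km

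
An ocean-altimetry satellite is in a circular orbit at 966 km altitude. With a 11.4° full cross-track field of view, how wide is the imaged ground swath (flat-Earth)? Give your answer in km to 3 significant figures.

Half-angle = 11.4°/2 = 5.7°.
Swath width ≈ 2h·tan(θ/2) = 2 × 966 × tan(5.7°) = 192.8 km.

193 km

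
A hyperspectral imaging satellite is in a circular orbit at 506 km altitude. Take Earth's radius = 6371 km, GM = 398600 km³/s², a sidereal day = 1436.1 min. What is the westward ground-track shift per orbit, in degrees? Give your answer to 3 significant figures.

23.7°

Semi-major axis a = 6371 + 506 = 6877 km. Period T = 2π√(a³/μ) = 2π√(6877³/398600) = 5675.6 s = 94.59 min.
During one orbit Earth rotates (5675.6 / 86166) × 360° = 23.71°.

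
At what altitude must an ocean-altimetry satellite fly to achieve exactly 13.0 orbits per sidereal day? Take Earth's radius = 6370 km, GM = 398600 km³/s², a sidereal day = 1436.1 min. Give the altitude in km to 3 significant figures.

1260 km

Required period T = 86166 / 13.0 = 6628.2 s.
From T = 2π√(a³/μ): a = (μ T²/4π²)^(1/3) = (398600 × 6628.2² / 4π²)^(1/3) = 7626 km.
Altitude h = a − R = 7626 − 6370 = 1256 km.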